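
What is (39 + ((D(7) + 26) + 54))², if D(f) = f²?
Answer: 28224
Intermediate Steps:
(39 + ((D(7) + 26) + 54))² = (39 + ((7² + 26) + 54))² = (39 + ((49 + 26) + 54))² = (39 + (75 + 54))² = (39 + 129)² = 168² = 28224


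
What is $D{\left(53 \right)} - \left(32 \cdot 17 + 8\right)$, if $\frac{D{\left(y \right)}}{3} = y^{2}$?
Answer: $7875$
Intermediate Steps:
$D{\left(y \right)} = 3 y^{2}$
$D{\left(53 \right)} - \left(32 \cdot 17 + 8\right) = 3 \cdot 53^{2} - \left(32 \cdot 17 + 8\right) = 3 \cdot 2809 - \left(544 + 8\right) = 8427 - 552 = 7875$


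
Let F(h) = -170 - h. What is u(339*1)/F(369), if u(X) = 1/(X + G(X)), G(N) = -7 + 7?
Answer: -1/182721 ≈ -5.4728e-6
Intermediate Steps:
G(N) = 0
u(X) = 1/X (u(X) = 1/(X + 0) = 1/X)
u(339*1)/F(369) = 1/(((339*1))*(-170 - 1*369)) = 1/(339*(-170 - 369)) = (1/339)/(-539) = (1/339)*(-1/539) = -1/182721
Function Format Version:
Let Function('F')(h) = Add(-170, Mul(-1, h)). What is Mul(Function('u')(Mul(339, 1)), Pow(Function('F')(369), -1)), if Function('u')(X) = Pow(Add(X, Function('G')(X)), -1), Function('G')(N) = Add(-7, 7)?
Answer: Rational(-1, 182721) ≈ -5.4728e-6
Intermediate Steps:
Function('G')(N) = 0
Function('u')(X) = Pow(X, -1) (Function('u')(X) = Pow(Add(X, 0), -1) = Pow(X, -1))
Mul(Function('u')(Mul(339, 1)), Pow(Function('F')(369), -1)) = Mul(Pow(Mul(339, 1), -1), Pow(Add(-170, Mul(-1, 369)), -1)) = Mul(Pow(339, -1), Pow(Add(-170, -369), -1)) = Mul(Rational(1, 339), Pow(-539, -1)) = Mul(Rational(1, 339), Rational(-1, 539)) = Rational(-1, 182721)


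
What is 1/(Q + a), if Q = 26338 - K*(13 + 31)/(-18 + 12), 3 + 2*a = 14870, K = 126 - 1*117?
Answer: 2/67675 ≈ 2.9553e-5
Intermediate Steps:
K = 9 (K = 126 - 117 = 9)
a = 14867/2 (a = -3/2 + (1/2)*14870 = -3/2 + 7435 = 14867/2 ≈ 7433.5)
Q = 26404 (Q = 26338 - 9*(13 + 31)/(-18 + 12) = 26338 - 9*44/(-6) = 26338 - 9*44*(-1/6) = 26338 - 9*(-22)/3 = 26338 - 1*(-66) = 26338 + 66 = 26404)
1/(Q + a) = 1/(26404 + 14867/2) = 1/(67675/2) = 2/67675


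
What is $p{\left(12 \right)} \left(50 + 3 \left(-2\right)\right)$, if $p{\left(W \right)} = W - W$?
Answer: $0$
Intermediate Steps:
$p{\left(W \right)} = 0$
$p{\left(12 \right)} \left(50 + 3 \left(-2\right)\right) = 0 \left(50 + 3 \left(-2\right)\right) = 0 \left(50 - 6\right) = 0 \cdot 44 = 0$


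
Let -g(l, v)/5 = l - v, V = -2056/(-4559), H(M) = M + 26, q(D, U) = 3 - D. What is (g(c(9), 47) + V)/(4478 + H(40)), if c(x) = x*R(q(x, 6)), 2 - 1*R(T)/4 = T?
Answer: -5491539/20716096 ≈ -0.26509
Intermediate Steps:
R(T) = 8 - 4*T
H(M) = 26 + M
c(x) = x*(-4 + 4*x) (c(x) = x*(8 - 4*(3 - x)) = x*(8 + (-12 + 4*x)) = x*(-4 + 4*x))
V = 2056/4559 (V = -2056*(-1/4559) = 2056/4559 ≈ 0.45098)
g(l, v) = -5*l + 5*v (g(l, v) = -5*(l - v) = -5*l + 5*v)
(g(c(9), 47) + V)/(4478 + H(40)) = ((-20*9*(-1 + 9) + 5*47) + 2056/4559)/(4478 + (26 + 40)) = ((-20*9*8 + 235) + 2056/4559)/(4478 + 66) = ((-5*288 + 235) + 2056/4559)/4544 = ((-1440 + 235) + 2056/4559)*(1/4544) = (-1205 + 2056/4559)*(1/4544) = -5491539/4559*1/4544 = -5491539/20716096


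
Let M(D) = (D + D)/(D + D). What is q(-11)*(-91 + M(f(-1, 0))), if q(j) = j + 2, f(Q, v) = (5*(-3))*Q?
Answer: 810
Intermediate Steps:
f(Q, v) = -15*Q
q(j) = 2 + j
M(D) = 1 (M(D) = (2*D)/((2*D)) = (2*D)*(1/(2*D)) = 1)
q(-11)*(-91 + M(f(-1, 0))) = (2 - 11)*(-91 + 1) = -9*(-90) = 810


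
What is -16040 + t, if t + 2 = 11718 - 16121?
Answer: -20445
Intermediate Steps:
t = -4405 (t = -2 + (11718 - 16121) = -2 - 4403 = -4405)
-16040 + t = -16040 - 4405 = -20445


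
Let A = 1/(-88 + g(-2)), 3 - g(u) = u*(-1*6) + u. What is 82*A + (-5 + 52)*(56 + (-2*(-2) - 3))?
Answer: 254423/95 ≈ 2678.1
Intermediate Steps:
g(u) = 3 + 5*u (g(u) = 3 - (u*(-1*6) + u) = 3 - (u*(-6) + u) = 3 - (-6*u + u) = 3 - (-5)*u = 3 + 5*u)
A = -1/95 (A = 1/(-88 + (3 + 5*(-2))) = 1/(-88 + (3 - 10)) = 1/(-88 - 7) = 1/(-95) = -1/95 ≈ -0.010526)
82*A + (-5 + 52)*(56 + (-2*(-2) - 3)) = 82*(-1/95) + (-5 + 52)*(56 + (-2*(-2) - 3)) = -82/95 + 47*(56 + (4 - 3)) = -82/95 + 47*(56 + 1) = -82/95 + 47*57 = -82/95 + 2679 = 254423/95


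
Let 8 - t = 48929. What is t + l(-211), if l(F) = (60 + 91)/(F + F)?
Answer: -20644813/422 ≈ -48921.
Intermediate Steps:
t = -48921 (t = 8 - 1*48929 = 8 - 48929 = -48921)
l(F) = 151/(2*F) (l(F) = 151/((2*F)) = 151*(1/(2*F)) = 151/(2*F))
t + l(-211) = -48921 + (151/2)/(-211) = -48921 + (151/2)*(-1/211) = -48921 - 151/422 = -20644813/422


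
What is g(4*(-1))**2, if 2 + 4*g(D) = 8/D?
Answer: 1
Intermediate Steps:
g(D) = -1/2 + 2/D (g(D) = -1/2 + (8/D)/4 = -1/2 + 2/D)
g(4*(-1))**2 = ((4 - 4*(-1))/(2*((4*(-1)))))**2 = ((1/2)*(4 - 1*(-4))/(-4))**2 = ((1/2)*(-1/4)*(4 + 4))**2 = ((1/2)*(-1/4)*8)**2 = (-1)**2 = 1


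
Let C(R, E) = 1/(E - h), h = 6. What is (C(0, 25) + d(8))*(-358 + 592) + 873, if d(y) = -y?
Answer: -18747/19 ≈ -986.68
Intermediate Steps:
C(R, E) = 1/(-6 + E) (C(R, E) = 1/(E - 1*6) = 1/(E - 6) = 1/(-6 + E))
(C(0, 25) + d(8))*(-358 + 592) + 873 = (1/(-6 + 25) - 1*8)*(-358 + 592) + 873 = (1/19 - 8)*234 + 873 = -151/19*234 + 873 = -35334/19 + 873 = -18747/19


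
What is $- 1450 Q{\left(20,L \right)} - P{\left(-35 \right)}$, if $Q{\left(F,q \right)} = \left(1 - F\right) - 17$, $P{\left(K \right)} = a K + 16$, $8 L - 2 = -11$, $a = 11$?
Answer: $52569$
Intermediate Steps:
$L = - \frac{9}{8}$ ($L = \frac{1}{4} + \frac{1}{8} \left(-11\right) = \frac{1}{4} - \frac{11}{8} = - \frac{9}{8} \approx -1.125$)
$P{\left(K \right)} = 16 + 11 K$ ($P{\left(K \right)} = 11 K + 16 = 16 + 11 K$)
$Q{\left(F,q \right)} = -16 - F$
$- 1450 Q{\left(20,L \right)} - P{\left(-35 \right)} = - 1450 \left(-16 - 20\right) - \left(16 + 11 \left(-35\right)\right) = - 1450 \left(-16 - 20\right) - \left(16 - 385\right) = \left(-1450\right) \left(-36\right) - -369 = 52200 + 369 = 52569$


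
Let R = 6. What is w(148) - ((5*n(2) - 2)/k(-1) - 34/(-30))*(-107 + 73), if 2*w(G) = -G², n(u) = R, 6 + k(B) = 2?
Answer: -167272/15 ≈ -11151.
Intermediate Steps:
k(B) = -4 (k(B) = -6 + 2 = -4)
n(u) = 6
w(G) = -G²/2 (w(G) = (-G²)/2 = -G²/2)
w(148) - ((5*n(2) - 2)/k(-1) - 34/(-30))*(-107 + 73) = -½*148² - ((5*6 - 2)/(-4) - 34/(-30))*(-107 + 73) = -½*21904 - ((30 - 2)*(-¼) - 34*(-1/30))*(-34) = -10952 - (28*(-¼) + 17/15)*(-34) = -10952 - (-7 + 17/15)*(-34) = -10952 - (-88)*(-34)/15 = -10952 - 1*2992/15 = -10952 - 2992/15 = -167272/15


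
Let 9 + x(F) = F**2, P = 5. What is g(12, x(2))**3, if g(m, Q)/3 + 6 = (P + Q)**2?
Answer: -5832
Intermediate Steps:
x(F) = -9 + F**2
g(m, Q) = -18 + 3*(5 + Q)**2
g(12, x(2))**3 = (-18 + 3*(5 + (-9 + 2**2))**2)**3 = (-18 + 3*(5 + (-9 + 4))**2)**3 = (-18 + 3*(5 - 5)**2)**3 = (-18 + 3*0**2)**3 = (-18 + 3*0)**3 = (-18 + 0)**3 = (-18)**3 = -5832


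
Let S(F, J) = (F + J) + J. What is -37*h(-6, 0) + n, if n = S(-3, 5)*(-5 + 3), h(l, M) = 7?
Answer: -273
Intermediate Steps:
S(F, J) = F + 2*J
n = -14 (n = (-3 + 2*5)*(-5 + 3) = (-3 + 10)*(-2) = 7*(-2) = -14)
-37*h(-6, 0) + n = -37*7 - 14 = -259 - 14 = -273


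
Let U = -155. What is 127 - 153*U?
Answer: 23842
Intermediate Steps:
127 - 153*U = 127 - 153*(-155) = 127 + 23715 = 23842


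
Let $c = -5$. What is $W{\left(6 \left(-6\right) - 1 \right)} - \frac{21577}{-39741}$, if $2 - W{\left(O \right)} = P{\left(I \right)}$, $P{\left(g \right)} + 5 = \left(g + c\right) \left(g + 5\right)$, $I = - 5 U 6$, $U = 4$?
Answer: $- \frac{570977111}{39741} \approx -14367.0$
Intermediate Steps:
$I = -120$ ($I = \left(-5\right) 4 \cdot 6 = \left(-20\right) 6 = -120$)
$P{\left(g \right)} = -5 + \left(-5 + g\right) \left(5 + g\right)$ ($P{\left(g \right)} = -5 + \left(g - 5\right) \left(g + 5\right) = -5 + \left(-5 + g\right) \left(5 + g\right)$)
$W{\left(O \right)} = -14368$ ($W{\left(O \right)} = 2 - \left(-30 + \left(-120\right)^{2}\right) = 2 - \left(-30 + 14400\right) = 2 - 14370 = -14368$)
$W{\left(6 \left(-6\right) - 1 \right)} - \frac{21577}{-39741} = -14368 - \frac{21577}{-39741} = -14368 - 21577 \left(- \frac{1}{39741}\right) = -14368 - - \frac{21577}{39741} = -14368 + \frac{21577}{39741} = - \frac{570977111}{39741}$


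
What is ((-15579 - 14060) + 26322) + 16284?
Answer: 12967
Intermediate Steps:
((-15579 - 14060) + 26322) + 16284 = (-29639 + 26322) + 16284 = -3317 + 16284 = 12967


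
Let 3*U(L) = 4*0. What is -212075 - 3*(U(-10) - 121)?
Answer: -211712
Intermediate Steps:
U(L) = 0 (U(L) = (4*0)/3 = (⅓)*0 = 0)
-212075 - 3*(U(-10) - 121) = -212075 - 3*(0 - 121) = -212075 - 3*(-121) = -212075 + 363 = -211712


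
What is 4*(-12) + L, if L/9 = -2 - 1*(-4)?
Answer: -30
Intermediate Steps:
L = 18 (L = 9*(-2 - 1*(-4)) = 9*(-2 + 4) = 9*2 = 18)
4*(-12) + L = 4*(-12) + 18 = -48 + 18 = -30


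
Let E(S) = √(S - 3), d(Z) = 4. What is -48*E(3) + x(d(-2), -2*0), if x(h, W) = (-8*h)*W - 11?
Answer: -11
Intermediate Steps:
E(S) = √(-3 + S)
x(h, W) = -11 - 8*W*h (x(h, W) = -8*W*h - 11 = -11 - 8*W*h)
-48*E(3) + x(d(-2), -2*0) = -48*√(-3 + 3) + (-11 - 8*(-2*0)*4) = -48*√0 + (-11 - 8*0*4) = -48*0 + (-11 + 0) = 0 - 11 = -11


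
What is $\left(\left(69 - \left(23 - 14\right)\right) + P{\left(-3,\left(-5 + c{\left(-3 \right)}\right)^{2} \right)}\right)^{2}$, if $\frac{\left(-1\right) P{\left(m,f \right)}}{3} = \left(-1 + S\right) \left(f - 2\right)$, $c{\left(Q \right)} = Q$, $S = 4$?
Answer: $248004$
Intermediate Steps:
$P{\left(m,f \right)} = 18 - 9 f$ ($P{\left(m,f \right)} = - 3 \left(-1 + 4\right) \left(f - 2\right) = - 3 \cdot 3 \left(-2 + f\right) = - 3 \left(-6 + 3 f\right) = 18 - 9 f$)
$\left(\left(69 - \left(23 - 14\right)\right) + P{\left(-3,\left(-5 + c{\left(-3 \right)}\right)^{2} \right)}\right)^{2} = \left(\left(69 - \left(23 - 14\right)\right) + \left(18 - 9 \left(-5 - 3\right)^{2}\right)\right)^{2} = \left(\left(69 - \left(23 - 14\right)\right) + \left(18 - 9 \left(-8\right)^{2}\right)\right)^{2} = \left(\left(69 - 9\right) + \left(18 - 576\right)\right)^{2} = \left(60 - 558\right)^{2} = \left(-498\right)^{2} = 248004$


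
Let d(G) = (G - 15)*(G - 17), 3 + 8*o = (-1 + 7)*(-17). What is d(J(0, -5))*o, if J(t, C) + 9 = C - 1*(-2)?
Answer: -82215/8 ≈ -10277.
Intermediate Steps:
o = -105/8 (o = -3/8 + ((-1 + 7)*(-17))/8 = -3/8 + (6*(-17))/8 = -3/8 + (1/8)*(-102) = -3/8 - 51/4 = -105/8 ≈ -13.125)
J(t, C) = -7 + C (J(t, C) = -9 + (C - 1*(-2)) = -9 + (C + 2) = -9 + (2 + C) = -7 + C)
d(G) = (-17 + G)*(-15 + G) (d(G) = (-15 + G)*(-17 + G) = (-17 + G)*(-15 + G))
d(J(0, -5))*o = (255 + (-7 - 5)**2 - 32*(-7 - 5))*(-105/8) = (255 + (-12)**2 - 32*(-12))*(-105/8) = (255 + 144 + 384)*(-105/8) = 783*(-105/8) = -82215/8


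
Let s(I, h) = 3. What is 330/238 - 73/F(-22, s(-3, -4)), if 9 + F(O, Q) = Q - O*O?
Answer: 12791/8330 ≈ 1.5355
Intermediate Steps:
F(O, Q) = -9 + Q - O² (F(O, Q) = -9 + (Q - O*O) = -9 + (Q - O²) = -9 + Q - O²)
330/238 - 73/F(-22, s(-3, -4)) = 330/238 - 73/(-9 + 3 - 1*(-22)²) = 330*(1/238) - 73/(-9 + 3 - 1*484) = 165/119 - 73/(-9 + 3 - 484) = 165/119 - 73/(-490) = 165/119 - 73*(-1/490) = 165/119 + 73/490 = 12791/8330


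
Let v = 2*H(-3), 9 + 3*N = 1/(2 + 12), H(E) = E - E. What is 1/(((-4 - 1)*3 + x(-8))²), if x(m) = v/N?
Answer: 1/225 ≈ 0.0044444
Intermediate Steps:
H(E) = 0
N = -125/42 (N = -3 + 1/(3*(2 + 12)) = -3 + (⅓)/14 = -3 + (⅓)*(1/14) = -3 + 1/42 = -125/42 ≈ -2.9762)
v = 0 (v = 2*0 = 0)
x(m) = 0 (x(m) = 0/(-125/42) = 0*(-42/125) = 0)
1/(((-4 - 1)*3 + x(-8))²) = 1/(((-4 - 1)*3 + 0)²) = 1/((-5*3 + 0)²) = 1/((-15 + 0)²) = 1/((-15)²) = 1/225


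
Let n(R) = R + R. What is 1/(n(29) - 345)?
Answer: -1/287 ≈ -0.0034843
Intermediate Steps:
n(R) = 2*R
1/(n(29) - 345) = 1/(2*29 - 345) = 1/(58 - 345) = 1/(-287) = -1/287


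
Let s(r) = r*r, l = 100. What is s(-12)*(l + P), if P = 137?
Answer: 34128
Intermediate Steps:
s(r) = r²
s(-12)*(l + P) = (-12)²*(100 + 137) = 144*237 = 34128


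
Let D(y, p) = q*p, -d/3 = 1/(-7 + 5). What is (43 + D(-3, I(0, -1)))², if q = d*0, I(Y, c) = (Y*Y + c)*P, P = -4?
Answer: 1849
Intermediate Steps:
d = 3/2 (d = -3/(-7 + 5) = -3/(-2) = -3*(-½) = 3/2 ≈ 1.5000)
I(Y, c) = -4*c - 4*Y² (I(Y, c) = (Y*Y + c)*(-4) = (Y² + c)*(-4) = (c + Y²)*(-4) = -4*c - 4*Y²)
q = 0 (q = (3/2)*0 = 0)
D(y, p) = 0 (D(y, p) = 0*p = 0)
(43 + D(-3, I(0, -1)))² = (43 + 0)² = 43² = 1849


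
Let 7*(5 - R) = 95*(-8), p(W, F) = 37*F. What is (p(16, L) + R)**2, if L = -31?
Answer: 52330756/49 ≈ 1.0680e+6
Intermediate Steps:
R = 795/7 (R = 5 - 95*(-8)/7 = 5 - 1/7*(-760) = 5 + 760/7 = 795/7 ≈ 113.57)
(p(16, L) + R)**2 = (37*(-31) + 795/7)**2 = (-1147 + 795/7)**2 = (-7234/7)**2 = 52330756/49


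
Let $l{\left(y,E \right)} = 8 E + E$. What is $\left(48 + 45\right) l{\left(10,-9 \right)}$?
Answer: $-7533$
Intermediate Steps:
$l{\left(y,E \right)} = 9 E$
$\left(48 + 45\right) l{\left(10,-9 \right)} = \left(48 + 45\right) 9 \left(-9\right) = 93 \left(-81\right) = -7533$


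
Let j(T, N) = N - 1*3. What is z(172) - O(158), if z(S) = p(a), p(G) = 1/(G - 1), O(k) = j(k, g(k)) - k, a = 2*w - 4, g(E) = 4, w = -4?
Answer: 2040/13 ≈ 156.92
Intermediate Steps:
j(T, N) = -3 + N (j(T, N) = N - 3 = -3 + N)
a = -12 (a = 2*(-4) - 4 = -8 - 4 = -12)
O(k) = 1 - k (O(k) = (-3 + 4) - k = 1 - k)
p(G) = 1/(-1 + G)
z(S) = -1/13 (z(S) = 1/(-1 - 12) = 1/(-13) = -1/13)
z(172) - O(158) = -1/13 - (1 - 1*158) = -1/13 - (1 - 158) = -1/13 - 1*(-157) = -1/13 + 157 = 2040/13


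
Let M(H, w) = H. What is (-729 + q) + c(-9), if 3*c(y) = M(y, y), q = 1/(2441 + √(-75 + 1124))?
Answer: -4360837783/5957432 - √1049/5957432 ≈ -732.00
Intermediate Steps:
q = 1/(2441 + √1049) ≈ 0.00040430
c(y) = y/3
(-729 + q) + c(-9) = (-729 + (2441/5957432 - √1049/5957432)) + (⅓)*(-9) = (-4342965487/5957432 - √1049/5957432) - 3 = -4360837783/5957432 - √1049/5957432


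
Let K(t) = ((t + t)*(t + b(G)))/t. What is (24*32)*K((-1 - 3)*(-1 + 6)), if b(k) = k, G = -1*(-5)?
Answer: -23040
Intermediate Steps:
G = 5
K(t) = 10 + 2*t (K(t) = ((t + t)*(t + 5))/t = ((2*t)*(5 + t))/t = (2*t*(5 + t))/t = 10 + 2*t)
(24*32)*K((-1 - 3)*(-1 + 6)) = (24*32)*(10 + 2*((-1 - 3)*(-1 + 6))) = 768*(10 + 2*(-4*5)) = 768*(10 + 2*(-20)) = 768*(10 - 40) = 768*(-30) = -23040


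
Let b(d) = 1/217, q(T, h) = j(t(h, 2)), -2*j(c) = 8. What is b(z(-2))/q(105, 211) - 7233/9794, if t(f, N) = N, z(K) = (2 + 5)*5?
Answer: -3144019/4250596 ≈ -0.73967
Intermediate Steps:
z(K) = 35 (z(K) = 7*5 = 35)
j(c) = -4 (j(c) = -½*8 = -4)
q(T, h) = -4
b(d) = 1/217
b(z(-2))/q(105, 211) - 7233/9794 = (1/217)/(-4) - 7233/9794 = (1/217)*(-¼) - 7233*1/9794 = -1/868 - 7233/9794 = -3144019/4250596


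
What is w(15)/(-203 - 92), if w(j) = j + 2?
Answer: -17/295 ≈ -0.057627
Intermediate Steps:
w(j) = 2 + j
w(15)/(-203 - 92) = (2 + 15)/(-203 - 92) = 17/(-295) = 17*(-1/295) = -17/295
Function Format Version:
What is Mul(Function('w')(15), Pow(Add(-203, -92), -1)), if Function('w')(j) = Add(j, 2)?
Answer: Rational(-17, 295) ≈ -0.057627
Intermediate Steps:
Function('w')(j) = Add(2, j)
Mul(Function('w')(15), Pow(Add(-203, -92), -1)) = Mul(Add(2, 15), Pow(Add(-203, -92), -1)) = Mul(17, Pow(-295, -1)) = Mul(17, Rational(-1, 295)) = Rational(-17, 295)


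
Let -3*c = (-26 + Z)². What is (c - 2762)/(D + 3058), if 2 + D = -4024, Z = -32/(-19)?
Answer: 534115/174724 ≈ 3.0569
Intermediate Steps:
Z = 32/19 (Z = -32*(-1/19) = 32/19 ≈ 1.6842)
D = -4026 (D = -2 - 4024 = -4026)
c = -71148/361 (c = -(-26 + 32/19)²/3 = -(-462/19)²/3 = -⅓*213444/361 = -71148/361 ≈ -197.09)
(c - 2762)/(D + 3058) = (-71148/361 - 2762)/(-4026 + 3058) = -1068230/361/(-968) = -1068230/361*(-1/968) = 534115/174724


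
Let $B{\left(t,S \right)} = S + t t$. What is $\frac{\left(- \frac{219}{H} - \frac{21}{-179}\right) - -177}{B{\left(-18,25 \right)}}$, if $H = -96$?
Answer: $\frac{1027595}{1999072} \approx 0.51404$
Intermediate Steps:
$B{\left(t,S \right)} = S + t^{2}$
$\frac{\left(- \frac{219}{H} - \frac{21}{-179}\right) - -177}{B{\left(-18,25 \right)}} = \frac{\left(- \frac{219}{-96} - \frac{21}{-179}\right) - -177}{25 + \left(-18\right)^{2}} = \frac{\left(\left(-219\right) \left(- \frac{1}{96}\right) - - \frac{21}{179}\right) + 177}{25 + 324} = \frac{\left(\frac{73}{32} + \frac{21}{179}\right) + 177}{349} = \left(\frac{13739}{5728} + 177\right) \frac{1}{349} = \frac{1027595}{5728} \cdot \frac{1}{349} = \frac{1027595}{1999072}$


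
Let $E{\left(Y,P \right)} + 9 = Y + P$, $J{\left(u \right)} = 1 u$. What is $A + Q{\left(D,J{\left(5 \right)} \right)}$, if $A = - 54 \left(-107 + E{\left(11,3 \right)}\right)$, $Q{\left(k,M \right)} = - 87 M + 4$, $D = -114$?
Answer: $5077$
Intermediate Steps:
$J{\left(u \right)} = u$
$Q{\left(k,M \right)} = 4 - 87 M$
$E{\left(Y,P \right)} = -9 + P + Y$ ($E{\left(Y,P \right)} = -9 + \left(Y + P\right) = -9 + \left(P + Y\right) = -9 + P + Y$)
$A = 5508$ ($A = - 54 \left(-107 + \left(-9 + 3 + 11\right)\right) = - 54 \left(-107 + 5\right) = \left(-54\right) \left(-102\right) = 5508$)
$A + Q{\left(D,J{\left(5 \right)} \right)} = 5508 + \left(4 - 435\right) = 5508 - 431 = 5077$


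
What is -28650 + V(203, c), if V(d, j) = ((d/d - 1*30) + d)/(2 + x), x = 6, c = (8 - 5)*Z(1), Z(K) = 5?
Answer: -114513/4 ≈ -28628.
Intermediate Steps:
c = 15 (c = (8 - 5)*5 = 3*5 = 15)
V(d, j) = -29/8 + d/8 (V(d, j) = ((d/d - 1*30) + d)/(2 + 6) = ((1 - 30) + d)/8 = (-29 + d)*(⅛) = -29/8 + d/8)
-28650 + V(203, c) = -28650 + (-29/8 + (⅛)*203) = -28650 + (-29/8 + 203/8) = -28650 + 87/4 = -114513/4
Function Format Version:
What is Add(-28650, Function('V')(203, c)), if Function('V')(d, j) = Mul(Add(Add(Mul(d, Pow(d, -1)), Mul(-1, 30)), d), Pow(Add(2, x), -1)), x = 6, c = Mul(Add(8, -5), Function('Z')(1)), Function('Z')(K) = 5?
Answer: Rational(-114513, 4) ≈ -28628.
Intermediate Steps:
c = 15 (c = Mul(Add(8, -5), 5) = Mul(3, 5) = 15)
Function('V')(d, j) = Add(Rational(-29, 8), Mul(Rational(1, 8), d)) (Function('V')(d, j) = Mul(Add(Add(Mul(d, Pow(d, -1)), Mul(-1, 30)), d), Pow(Add(2, 6), -1)) = Mul(Add(Add(1, -30), d), Pow(8, -1)) = Mul(Add(-29, d), Rational(1, 8)) = Add(Rational(-29, 8), Mul(Rational(1, 8), d)))
Add(-28650, Function('V')(203, c)) = Add(-28650, Add(Rational(-29, 8), Mul(Rational(1, 8), 203))) = Add(-28650, Add(Rational(-29, 8), Rational(203, 8))) = Add(-28650, Rational(87, 4)) = Rational(-114513, 4)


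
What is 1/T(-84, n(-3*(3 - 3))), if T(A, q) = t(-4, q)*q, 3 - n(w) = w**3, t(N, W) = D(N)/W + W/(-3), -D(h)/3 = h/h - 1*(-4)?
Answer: -1/18 ≈ -0.055556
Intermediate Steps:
D(h) = -15 (D(h) = -3*(h/h - 1*(-4)) = -3*(1 + 4) = -3*5 = -15)
t(N, W) = -15/W - W/3 (t(N, W) = -15/W + W/(-3) = -15/W + W*(-1/3) = -15/W - W/3)
n(w) = 3 - w**3
T(A, q) = q*(-15/q - q/3) (T(A, q) = (-15/q - q/3)*q = q*(-15/q - q/3))
1/T(-84, n(-3*(3 - 3))) = 1/(-15 - (3 - (-3*(3 - 3))**3)**2/3) = 1/(-15 - (3 - (-3*0)**3)**2/3) = 1/(-15 - (3 - 1*0**3)**2/3) = 1/(-15 - (3 - 1*0)**2/3) = 1/(-15 - (3 + 0)**2/3) = 1/(-15 - 1/3*3**2) = 1/(-15 - 1/3*9) = 1/(-15 - 3) = 1/(-18) = -1/18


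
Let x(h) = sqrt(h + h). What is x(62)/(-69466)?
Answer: -sqrt(31)/34733 ≈ -0.00016030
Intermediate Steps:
x(h) = sqrt(2)*sqrt(h) (x(h) = sqrt(2*h) = sqrt(2)*sqrt(h))
x(62)/(-69466) = (sqrt(2)*sqrt(62))/(-69466) = (2*sqrt(31))*(-1/69466) = -sqrt(31)/34733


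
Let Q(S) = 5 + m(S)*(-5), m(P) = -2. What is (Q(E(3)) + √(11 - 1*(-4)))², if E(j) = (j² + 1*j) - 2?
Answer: (15 + √15)² ≈ 356.19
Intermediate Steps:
E(j) = -2 + j + j² (E(j) = (j² + j) - 2 = (j + j²) - 2 = -2 + j + j²)
Q(S) = 15 (Q(S) = 5 - 2*(-5) = 5 + 10 = 15)
(Q(E(3)) + √(11 - 1*(-4)))² = (15 + √(11 - 1*(-4)))² = (15 + √(11 + 4))² = (15 + √15)²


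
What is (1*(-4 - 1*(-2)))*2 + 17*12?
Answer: 200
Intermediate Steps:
(1*(-4 - 1*(-2)))*2 + 17*12 = (1*(-4 + 2))*2 + 204 = (1*(-2))*2 + 204 = -2*2 + 204 = -4 + 204 = 200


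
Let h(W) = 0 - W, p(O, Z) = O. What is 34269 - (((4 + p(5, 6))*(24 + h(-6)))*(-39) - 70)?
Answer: 44869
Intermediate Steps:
h(W) = -W
34269 - (((4 + p(5, 6))*(24 + h(-6)))*(-39) - 70) = 34269 - (((4 + 5)*(24 - 1*(-6)))*(-39) - 70) = 34269 - ((9*(24 + 6))*(-39) - 70) = 34269 - ((9*30)*(-39) - 70) = 34269 - (270*(-39) - 70) = 34269 - (-10530 - 70) = 34269 - 1*(-10600) = 34269 + 10600 = 44869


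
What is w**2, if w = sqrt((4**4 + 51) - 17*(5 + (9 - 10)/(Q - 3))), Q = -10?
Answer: 2869/13 ≈ 220.69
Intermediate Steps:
w = sqrt(37297)/13 (w = sqrt((4**4 + 51) - 17*(5 + (9 - 10)/(-10 - 3))) = sqrt((256 + 51) - 17*(5 - 1/(-13))) = sqrt(307 - 17*(5 - 1*(-1/13))) = sqrt(307 - 17*(5 + 1/13)) = sqrt(307 - 17*66/13) = sqrt(307 - 1122/13) = sqrt(2869/13) = sqrt(37297)/13 ≈ 14.856)
w**2 = (sqrt(37297)/13)**2 = 2869/13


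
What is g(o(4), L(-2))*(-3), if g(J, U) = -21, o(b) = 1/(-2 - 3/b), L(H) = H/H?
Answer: 63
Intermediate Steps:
L(H) = 1
g(o(4), L(-2))*(-3) = -21*(-3) = 63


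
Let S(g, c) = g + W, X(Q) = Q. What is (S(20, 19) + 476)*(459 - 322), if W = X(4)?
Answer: 68500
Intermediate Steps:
W = 4
S(g, c) = 4 + g (S(g, c) = g + 4 = 4 + g)
(S(20, 19) + 476)*(459 - 322) = ((4 + 20) + 476)*(459 - 322) = (24 + 476)*137 = 500*137 = 68500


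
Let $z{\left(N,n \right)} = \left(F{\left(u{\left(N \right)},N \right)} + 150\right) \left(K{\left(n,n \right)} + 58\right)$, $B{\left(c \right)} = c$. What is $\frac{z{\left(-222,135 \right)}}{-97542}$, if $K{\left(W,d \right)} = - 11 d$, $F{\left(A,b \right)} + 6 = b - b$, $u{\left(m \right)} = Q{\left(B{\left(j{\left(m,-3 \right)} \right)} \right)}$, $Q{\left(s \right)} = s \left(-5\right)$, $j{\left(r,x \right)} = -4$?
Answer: $\frac{11416}{5419} \approx 2.1067$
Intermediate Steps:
$Q{\left(s \right)} = - 5 s$
$u{\left(m \right)} = 20$ ($u{\left(m \right)} = \left(-5\right) \left(-4\right) = 20$)
$F{\left(A,b \right)} = -6$ ($F{\left(A,b \right)} = -6 + \left(b - b\right) = -6 + 0 = -6$)
$z{\left(N,n \right)} = 8352 - 1584 n$ ($z{\left(N,n \right)} = \left(-6 + 150\right) \left(- 11 n + 58\right) = 144 \left(58 - 11 n\right) = 8352 - 1584 n$)
$\frac{z{\left(-222,135 \right)}}{-97542} = \frac{8352 - 213840}{-97542} = \left(8352 - 213840\right) \left(- \frac{1}{97542}\right) = \left(-205488\right) \left(- \frac{1}{97542}\right) = \frac{11416}{5419}$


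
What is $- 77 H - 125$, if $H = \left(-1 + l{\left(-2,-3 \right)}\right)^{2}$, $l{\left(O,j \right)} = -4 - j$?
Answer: $-433$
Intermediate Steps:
$H = 4$ ($H = \left(-1 - 1\right)^{2} = \left(-2\right)^{2} = 4$)
$- 77 H - 125 = \left(-77\right) 4 - 125 = -308 - 125 = -433$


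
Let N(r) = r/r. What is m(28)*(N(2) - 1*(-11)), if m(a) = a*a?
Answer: 9408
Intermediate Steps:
N(r) = 1
m(a) = a²
m(28)*(N(2) - 1*(-11)) = 28²*(1 - 1*(-11)) = 784*(1 + 11) = 784*12 = 9408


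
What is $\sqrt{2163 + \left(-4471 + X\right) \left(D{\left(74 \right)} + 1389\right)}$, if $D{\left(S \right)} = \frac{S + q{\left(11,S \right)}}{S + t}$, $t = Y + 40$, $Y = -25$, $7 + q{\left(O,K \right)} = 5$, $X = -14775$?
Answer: $\frac{81 i \sqrt{32290179}}{89} \approx 5171.7 i$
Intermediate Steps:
$q{\left(O,K \right)} = -2$ ($q{\left(O,K \right)} = -7 + 5 = -2$)
$t = 15$ ($t = -25 + 40 = 15$)
$D{\left(S \right)} = \frac{-2 + S}{15 + S}$ ($D{\left(S \right)} = \frac{S - 2}{S + 15} = \frac{-2 + S}{15 + S}$)
$\sqrt{2163 + \left(-4471 + X\right) \left(D{\left(74 \right)} + 1389\right)} = \sqrt{2163 + \left(-4471 - 14775\right) \left(\frac{-2 + 74}{15 + 74} + 1389\right)} = \sqrt{2163 - 19246 \left(\frac{1}{89} \cdot 72 + 1389\right)} = \sqrt{2163 - 19246 \left(\frac{72}{89} + 1389\right)} = \sqrt{2163 - \frac{2380595478}{89}} = \sqrt{- \frac{2380402971}{89}} = \frac{81 i \sqrt{32290179}}{89}$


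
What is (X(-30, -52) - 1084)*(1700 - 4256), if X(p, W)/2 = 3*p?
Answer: 3230784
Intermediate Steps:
X(p, W) = 6*p (X(p, W) = 2*(3*p) = 6*p)
(X(-30, -52) - 1084)*(1700 - 4256) = (6*(-30) - 1084)*(1700 - 4256) = (-180 - 1084)*(-2556) = -1264*(-2556) = 3230784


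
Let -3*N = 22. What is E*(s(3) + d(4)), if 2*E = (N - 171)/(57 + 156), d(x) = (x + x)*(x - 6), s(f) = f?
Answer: 6955/1278 ≈ 5.4421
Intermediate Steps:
N = -22/3 (N = -⅓*22 = -22/3 ≈ -7.3333)
d(x) = 2*x*(-6 + x) (d(x) = (2*x)*(-6 + x) = 2*x*(-6 + x))
E = -535/1278 (E = ((-22/3 - 171)/(57 + 156))/2 = (-535/3/213)/2 = (-535/3*1/213)/2 = (½)*(-535/639) = -535/1278 ≈ -0.41862)
E*(s(3) + d(4)) = -535*(3 + 2*4*(-6 + 4))/1278 = -535*(3 + 2*4*(-2))/1278 = -535*(3 - 16)/1278 = -535/1278*(-13) = 6955/1278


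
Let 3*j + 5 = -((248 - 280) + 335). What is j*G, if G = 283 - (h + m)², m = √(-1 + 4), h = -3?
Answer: -83468/3 - 616*√3 ≈ -28890.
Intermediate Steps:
m = √3 ≈ 1.7320
j = -308/3 (j = -5/3 + (-((248 - 280) + 335))/3 = -5/3 + (-(-32 + 335))/3 = -5/3 + (-1*303)/3 = -5/3 + (⅓)*(-303) = -5/3 - 101 = -308/3 ≈ -102.67)
G = 283 - (-3 + √3)² ≈ 281.39
j*G = -308*(271 + 6*√3)/3 = -83468/3 - 616*√3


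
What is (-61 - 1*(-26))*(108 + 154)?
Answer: -9170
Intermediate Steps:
(-61 - 1*(-26))*(108 + 154) = (-61 + 26)*262 = -35*262 = -9170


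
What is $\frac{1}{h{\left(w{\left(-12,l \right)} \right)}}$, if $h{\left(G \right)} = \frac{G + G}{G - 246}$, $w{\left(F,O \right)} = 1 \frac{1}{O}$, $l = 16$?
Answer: $- \frac{3935}{2} \approx -1967.5$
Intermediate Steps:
$w{\left(F,O \right)} = \frac{1}{O}$
$h{\left(G \right)} = \frac{2 G}{-246 + G}$
$\frac{1}{h{\left(w{\left(-12,l \right)} \right)}} = \frac{1}{2 \cdot \frac{1}{16} \frac{1}{-246 + \frac{1}{16}}} = \frac{1}{2 \cdot \frac{1}{16} \frac{1}{- \frac{3935}{16}}} = \frac{1}{2 \cdot \frac{1}{16} \left(- \frac{16}{3935}\right)} = \frac{1}{- \frac{2}{3935}} = - \frac{3935}{2}$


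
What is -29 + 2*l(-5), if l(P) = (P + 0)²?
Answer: 21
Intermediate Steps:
l(P) = P²
-29 + 2*l(-5) = -29 + 2*(-5)² = -29 + 2*25 = -29 + 50 = 21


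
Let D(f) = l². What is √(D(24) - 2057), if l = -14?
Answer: I*√1861 ≈ 43.139*I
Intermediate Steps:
D(f) = 196 (D(f) = (-14)² = 196)
√(D(24) - 2057) = √(196 - 2057) = √(-1861) = I*√1861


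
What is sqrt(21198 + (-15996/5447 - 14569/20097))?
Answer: sqrt(28219841517605915177)/36489453 ≈ 145.58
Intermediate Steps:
sqrt(21198 + (-15996/5447 - 14569/20097)) = sqrt(21198 - 400828955/109468359) = sqrt(2320109445127/109468359) = sqrt(28219841517605915177)/36489453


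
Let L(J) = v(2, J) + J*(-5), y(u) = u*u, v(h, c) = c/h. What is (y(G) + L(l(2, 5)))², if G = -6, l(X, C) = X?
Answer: 729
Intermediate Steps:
v(h, c) = c/h
y(u) = u²
L(J) = -9*J/2 (L(J) = J/2 + J*(-5) = J*(½) - 5*J = J/2 - 5*J = -9*J/2)
(y(G) + L(l(2, 5)))² = ((-6)² - 9/2*2)² = (36 - 9)² = 27² = 729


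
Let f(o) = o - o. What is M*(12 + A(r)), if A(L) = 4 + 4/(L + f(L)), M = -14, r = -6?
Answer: -644/3 ≈ -214.67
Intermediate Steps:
f(o) = 0
A(L) = 4 + 4/L (A(L) = 4 + 4/(L + 0) = 4 + 4/L)
M*(12 + A(r)) = -14*(12 + (4 + 4/(-6))) = -14*(12 + (4 + 4*(-1/6))) = -14*(12 + (4 - 2/3)) = -14*(12 + 10/3) = -14*46/3 = -644/3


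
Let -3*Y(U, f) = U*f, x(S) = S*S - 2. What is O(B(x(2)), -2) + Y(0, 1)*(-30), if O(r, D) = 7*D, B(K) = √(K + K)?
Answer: -14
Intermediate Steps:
x(S) = -2 + S² (x(S) = S² - 2 = -2 + S²)
Y(U, f) = -U*f/3
B(K) = √2*√K (B(K) = √(2*K) = √2*√K)
O(B(x(2)), -2) + Y(0, 1)*(-30) = 7*(-2) - ⅓*0*1*(-30) = -14 + 0*(-30) = -14 + 0 = -14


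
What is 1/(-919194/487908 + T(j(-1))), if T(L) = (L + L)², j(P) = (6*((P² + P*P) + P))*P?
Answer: 81318/11556593 ≈ 0.0070365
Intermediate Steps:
j(P) = P*(6*P + 12*P²) (j(P) = (6*((P² + P²) + P))*P = (6*(2*P² + P))*P = (6*(P + 2*P²))*P = (6*P + 12*P²)*P = P*(6*P + 12*P²))
T(L) = 4*L² (T(L) = (2*L)² = 4*L²)
1/(-919194/487908 + T(j(-1))) = 1/(-919194/487908 + 4*((-1)²*(6 + 12*(-1)))²) = 1/(-919194*1/487908 + 4*(1*(6 - 12))²) = 1/(-153199/81318 + 4*(1*(-6))²) = 1/(-153199/81318 + 4*(-6)²) = 1/(-153199/81318 + 4*36) = 1/(-153199/81318 + 144) = 1/(11556593/81318) = 81318/11556593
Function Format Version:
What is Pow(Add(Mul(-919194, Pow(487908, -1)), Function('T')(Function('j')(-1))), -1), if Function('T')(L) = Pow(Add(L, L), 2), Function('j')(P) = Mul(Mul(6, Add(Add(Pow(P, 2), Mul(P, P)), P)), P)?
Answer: Rational(81318, 11556593) ≈ 0.0070365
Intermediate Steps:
Function('j')(P) = Mul(P, Add(Mul(6, P), Mul(12, Pow(P, 2)))) (Function('j')(P) = Mul(Mul(6, Add(Add(Pow(P, 2), Pow(P, 2)), P)), P) = Mul(Mul(6, Add(Mul(2, Pow(P, 2)), P)), P) = Mul(Mul(6, Add(P, Mul(2, Pow(P, 2)))), P) = Mul(Add(Mul(6, P), Mul(12, Pow(P, 2))), P) = Mul(P, Add(Mul(6, P), Mul(12, Pow(P, 2)))))
Function('T')(L) = Mul(4, Pow(L, 2)) (Function('T')(L) = Pow(Mul(2, L), 2) = Mul(4, Pow(L, 2)))
Pow(Add(Mul(-919194, Pow(487908, -1)), Function('T')(Function('j')(-1))), -1) = Pow(Add(Mul(-919194, Pow(487908, -1)), Mul(4, Pow(Mul(Pow(-1, 2), Add(6, Mul(12, -1))), 2))), -1) = Pow(Add(Mul(-919194, Rational(1, 487908)), Mul(4, Pow(Mul(1, Add(6, -12)), 2))), -1) = Pow(Add(Rational(-153199, 81318), Mul(4, Pow(Mul(1, -6), 2))), -1) = Pow(Add(Rational(-153199, 81318), Mul(4, Pow(-6, 2))), -1) = Pow(Add(Rational(-153199, 81318), Mul(4, 36)), -1) = Pow(Add(Rational(-153199, 81318), 144), -1) = Pow(Rational(11556593, 81318), -1) = Rational(81318, 11556593)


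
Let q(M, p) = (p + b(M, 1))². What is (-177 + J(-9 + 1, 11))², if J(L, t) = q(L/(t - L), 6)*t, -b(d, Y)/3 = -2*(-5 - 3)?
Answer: 369677529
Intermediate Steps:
b(d, Y) = -48 (b(d, Y) = -(-6)*(-5 - 3) = -(-6)*(-8) = -3*16 = -48)
q(M, p) = (-48 + p)² (q(M, p) = (p - 48)² = (-48 + p)²)
J(L, t) = 1764*t (J(L, t) = (-48 + 6)²*t = (-42)²*t = 1764*t)
(-177 + J(-9 + 1, 11))² = (-177 + 1764*11)² = (-177 + 19404)² = 19227² = 369677529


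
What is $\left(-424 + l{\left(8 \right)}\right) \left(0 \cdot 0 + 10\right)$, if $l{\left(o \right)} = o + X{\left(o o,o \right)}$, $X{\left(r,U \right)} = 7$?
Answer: $-4090$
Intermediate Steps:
$l{\left(o \right)} = 7 + o$ ($l{\left(o \right)} = o + 7 = 7 + o$)
$\left(-424 + l{\left(8 \right)}\right) \left(0 \cdot 0 + 10\right) = \left(-424 + \left(7 + 8\right)\right) \left(0 \cdot 0 + 10\right) = \left(-424 + 15\right) \left(0 + 10\right) = \left(-409\right) 10 = -4090$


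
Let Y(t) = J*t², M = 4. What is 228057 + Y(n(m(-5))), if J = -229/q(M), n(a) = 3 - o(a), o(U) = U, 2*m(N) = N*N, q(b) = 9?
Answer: 8127383/36 ≈ 2.2576e+5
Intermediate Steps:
m(N) = N²/2 (m(N) = (N*N)/2 = N²/2)
n(a) = 3 - a
J = -229/9 ≈ -25.444
Y(t) = -229*t²/9
228057 + Y(n(m(-5))) = 228057 - 229*(3 - (-5)²/2)²/9 = 228057 - 229*(3 - 25/2)²/9 = 228057 - 229*(-19/2)²/9 = 228057 - 229/9*361/4 = 228057 - 82669/36 = 8127383/36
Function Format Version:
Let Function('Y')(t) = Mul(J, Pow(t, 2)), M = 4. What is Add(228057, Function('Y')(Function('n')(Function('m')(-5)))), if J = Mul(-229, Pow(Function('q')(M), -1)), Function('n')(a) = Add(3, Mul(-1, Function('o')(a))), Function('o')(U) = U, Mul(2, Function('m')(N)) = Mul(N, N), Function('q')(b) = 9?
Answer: Rational(8127383, 36) ≈ 2.2576e+5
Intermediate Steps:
Function('m')(N) = Mul(Rational(1, 2), Pow(N, 2)) (Function('m')(N) = Mul(Rational(1, 2), Mul(N, N)) = Mul(Rational(1, 2), Pow(N, 2)))
Function('n')(a) = Add(3, Mul(-1, a))
J = Rational(-229, 9) (J = Mul(-229, Pow(9, -1)) = Mul(-229, Rational(1, 9)) = Rational(-229, 9) ≈ -25.444)
Function('Y')(t) = Mul(Rational(-229, 9), Pow(t, 2))
Add(228057, Function('Y')(Function('n')(Function('m')(-5)))) = Add(228057, Mul(Rational(-229, 9), Pow(Add(3, Mul(-1, Mul(Rational(1, 2), Pow(-5, 2)))), 2))) = Add(228057, Mul(Rational(-229, 9), Pow(Add(3, Mul(-1, Mul(Rational(1, 2), 25))), 2))) = Add(228057, Mul(Rational(-229, 9), Pow(Add(3, Mul(-1, Rational(25, 2))), 2))) = Add(228057, Mul(Rational(-229, 9), Pow(Add(3, Rational(-25, 2)), 2))) = Add(228057, Mul(Rational(-229, 9), Pow(Rational(-19, 2), 2))) = Add(228057, Mul(Rational(-229, 9), Rational(361, 4))) = Add(228057, Rational(-82669, 36)) = Rational(8127383, 36)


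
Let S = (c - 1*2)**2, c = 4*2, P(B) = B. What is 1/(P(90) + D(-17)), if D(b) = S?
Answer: 1/126 ≈ 0.0079365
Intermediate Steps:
c = 8
S = 36 (S = (8 - 1*2)**2 = (8 - 2)**2 = 6**2 = 36)
D(b) = 36
1/(P(90) + D(-17)) = 1/(90 + 36) = 1/126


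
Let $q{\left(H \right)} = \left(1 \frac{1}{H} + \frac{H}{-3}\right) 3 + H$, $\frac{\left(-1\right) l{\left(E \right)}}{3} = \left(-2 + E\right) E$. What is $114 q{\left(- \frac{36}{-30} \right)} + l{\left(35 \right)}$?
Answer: $-3180$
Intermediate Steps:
$l{\left(E \right)} = - 3 E \left(-2 + E\right)$ ($l{\left(E \right)} = - 3 \left(-2 + E\right) E = - 3 E \left(-2 + E\right)$)
$q{\left(H \right)} = \frac{3}{H}$ ($q{\left(H \right)} = \left(\frac{1}{H} + H \left(- \frac{1}{3}\right)\right) 3 + H = \left(\frac{1}{H} - \frac{H}{3}\right) 3 + H = \left(- H + \frac{3}{H}\right) + H = \frac{3}{H}$)
$114 q{\left(- \frac{36}{-30} \right)} + l{\left(35 \right)} = 114 \frac{3}{\left(-36\right) \frac{1}{-30}} + 3 \cdot 35 \left(2 - 35\right) = 114 \frac{3}{\left(-36\right) \left(- \frac{1}{30}\right)} + 3 \cdot 35 \left(2 - 35\right) = 114 \frac{3}{\frac{6}{5}} + 3 \cdot 35 \left(-33\right) = 114 \cdot 3 \cdot \frac{5}{6} - 3465 = 114 \cdot \frac{5}{2} - 3465 = 285 - 3465 = -3180$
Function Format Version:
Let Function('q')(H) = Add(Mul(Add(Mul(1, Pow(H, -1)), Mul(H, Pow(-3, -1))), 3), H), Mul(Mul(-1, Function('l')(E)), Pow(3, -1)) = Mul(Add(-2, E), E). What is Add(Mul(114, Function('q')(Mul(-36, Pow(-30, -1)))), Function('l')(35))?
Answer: -3180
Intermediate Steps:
Function('l')(E) = Mul(-3, E, Add(-2, E)) (Function('l')(E) = Mul(-3, Mul(Add(-2, E), E)) = Mul(-3, Mul(E, Add(-2, E))) = Mul(-3, E, Add(-2, E)))
Function('q')(H) = Mul(3, Pow(H, -1)) (Function('q')(H) = Add(Mul(Add(Pow(H, -1), Mul(H, Rational(-1, 3))), 3), H) = Add(Mul(Add(Pow(H, -1), Mul(Rational(-1, 3), H)), 3), H) = Add(Add(Mul(-1, H), Mul(3, Pow(H, -1))), H) = Mul(3, Pow(H, -1)))
Add(Mul(114, Function('q')(Mul(-36, Pow(-30, -1)))), Function('l')(35)) = Add(Mul(114, Mul(3, Pow(Mul(-36, Pow(-30, -1)), -1))), Mul(3, 35, Add(2, Mul(-1, 35)))) = Add(Mul(114, Mul(3, Pow(Mul(-36, Rational(-1, 30)), -1))), Mul(3, 35, Add(2, -35))) = Add(Mul(114, Mul(3, Pow(Rational(6, 5), -1))), Mul(3, 35, -33)) = Add(Mul(114, Mul(3, Rational(5, 6))), -3465) = Add(Mul(114, Rational(5, 2)), -3465) = Add(285, -3465) = -3180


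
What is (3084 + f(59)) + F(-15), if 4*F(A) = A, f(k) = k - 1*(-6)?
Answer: 12581/4 ≈ 3145.3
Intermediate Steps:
f(k) = 6 + k (f(k) = k + 6 = 6 + k)
F(A) = A/4
(3084 + f(59)) + F(-15) = (3084 + (6 + 59)) + (¼)*(-15) = (3084 + 65) - 15/4 = 3149 - 15/4 = 12581/4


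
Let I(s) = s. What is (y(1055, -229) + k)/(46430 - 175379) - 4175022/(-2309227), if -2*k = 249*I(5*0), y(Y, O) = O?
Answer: 538893724861/297772512423 ≈ 1.8097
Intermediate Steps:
k = 0 (k = -249*5*0/2 = -249*0/2 = -1/2*0 = 0)
(y(1055, -229) + k)/(46430 - 175379) - 4175022/(-2309227) = (-229 + 0)/(46430 - 175379) - 4175022/(-2309227) = -229/(-128949) - 4175022*(-1/2309227) = -229*(-1/128949) + 4175022/2309227 = 229/128949 + 4175022/2309227 = 538893724861/297772512423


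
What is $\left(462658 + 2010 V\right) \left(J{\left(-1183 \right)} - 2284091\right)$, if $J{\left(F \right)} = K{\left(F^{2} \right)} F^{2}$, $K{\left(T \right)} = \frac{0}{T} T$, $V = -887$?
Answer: $3015484347292$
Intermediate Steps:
$K{\left(T \right)} = 0$ ($K{\left(T \right)} = 0 T = 0$)
$J{\left(F \right)} = 0$ ($J{\left(F \right)} = 0 F^{2} = 0$)
$\left(462658 + 2010 V\right) \left(J{\left(-1183 \right)} - 2284091\right) = \left(462658 + 2010 \left(-887\right)\right) \left(0 - 2284091\right) = \left(462658 - 1782870\right) \left(-2284091\right) = \left(-1320212\right) \left(-2284091\right) = 3015484347292$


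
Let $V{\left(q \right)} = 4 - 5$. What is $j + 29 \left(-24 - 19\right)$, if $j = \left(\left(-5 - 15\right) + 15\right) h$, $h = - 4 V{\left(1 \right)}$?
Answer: $-1267$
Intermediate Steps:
$V{\left(q \right)} = -1$
$h = 4$ ($h = \left(-4\right) \left(-1\right) = 4$)
$j = -20$ ($j = \left(\left(-5 - 15\right) + 15\right) 4 = \left(-20 + 15\right) 4 = \left(-5\right) 4 = -20$)
$j + 29 \left(-24 - 19\right) = -20 + 29 \left(-24 - 19\right) = -20 + 29 \left(-43\right) = -20 - 1247 = -1267$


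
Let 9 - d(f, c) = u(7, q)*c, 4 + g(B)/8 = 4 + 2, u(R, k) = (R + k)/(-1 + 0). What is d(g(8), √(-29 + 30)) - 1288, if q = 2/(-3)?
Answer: -3818/3 ≈ -1272.7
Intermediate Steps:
q = -⅔ (q = 2*(-⅓) = -⅔ ≈ -0.66667)
u(R, k) = -R - k (u(R, k) = (R + k)/(-1) = (R + k)*(-1) = -R - k)
g(B) = 16 (g(B) = -32 + 8*(4 + 2) = -32 + 8*6 = -32 + 48 = 16)
d(f, c) = 9 + 19*c/3 (d(f, c) = 9 - (-1*7 - 1*(-⅔))*c = 9 - (-7 + ⅔)*c = 9 - (-19)*c/3 = 9 + 19*c/3)
d(g(8), √(-29 + 30)) - 1288 = (9 + 19*√(-29 + 30)/3) - 1288 = (9 + 19*√1/3) - 1288 = (9 + (19/3)*1) - 1288 = (9 + 19/3) - 1288 = 46/3 - 1288 = -3818/3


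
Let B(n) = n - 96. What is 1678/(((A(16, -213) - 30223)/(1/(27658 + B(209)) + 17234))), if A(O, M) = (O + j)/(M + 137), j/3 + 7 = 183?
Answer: -15258897841030/15950912583 ≈ -956.62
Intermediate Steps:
j = 528 (j = -21 + 3*183 = -21 + 549 = 528)
A(O, M) = (528 + O)/(137 + M) (A(O, M) = (O + 528)/(M + 137) = (528 + O)/(137 + M))
B(n) = -96 + n
1678/(((A(16, -213) - 30223)/(1/(27658 + B(209)) + 17234))) = 1678/((((528 + 16)/(137 - 213) - 30223)/(1/(27658 + (-96 + 209)) + 17234))) = 1678/(((544/(-76) - 30223)/(1/(27658 + 113) + 17234))) = 1678/(((-1/76*544 - 30223)/(1/27771 + 17234))) = 1678/(((-136/19 - 30223)/(1/27771 + 17234))) = 1678/((-574373/(19*478605415/27771))) = 1678/((-574373/19*27771/478605415)) = 1678/(-15950912583/9093502885) = 1678*(-9093502885/15950912583) = -15258897841030/15950912583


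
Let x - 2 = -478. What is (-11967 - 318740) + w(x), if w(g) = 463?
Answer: -330244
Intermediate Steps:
x = -476 (x = 2 - 478 = -476)
(-11967 - 318740) + w(x) = (-11967 - 318740) + 463 = -330707 + 463 = -330244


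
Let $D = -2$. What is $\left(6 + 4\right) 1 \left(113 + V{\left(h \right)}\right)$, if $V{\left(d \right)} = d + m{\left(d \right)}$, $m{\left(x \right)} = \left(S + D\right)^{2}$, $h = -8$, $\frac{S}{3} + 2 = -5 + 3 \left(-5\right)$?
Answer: $47290$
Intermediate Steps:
$S = -66$ ($S = -6 + 3 \left(-5 + 3 \left(-5\right)\right) = -6 + 3 \left(-5 - 15\right) = -6 + 3 \left(-20\right) = -6 - 60 = -66$)
$m{\left(x \right)} = 4624$ ($m{\left(x \right)} = \left(-66 - 2\right)^{2} = \left(-68\right)^{2} = 4624$)
$V{\left(d \right)} = 4624 + d$ ($V{\left(d \right)} = d + 4624 = 4624 + d$)
$\left(6 + 4\right) 1 \left(113 + V{\left(h \right)}\right) = \left(6 + 4\right) 1 \left(113 + \left(4624 - 8\right)\right) = 10 \cdot 1 \left(113 + 4616\right) = 10 \cdot 4729 = 47290$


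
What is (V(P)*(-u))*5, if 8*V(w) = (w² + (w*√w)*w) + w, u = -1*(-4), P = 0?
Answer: 0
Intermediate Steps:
u = 4
V(w) = w/8 + w²/8 + w^(5/2)/8 (V(w) = ((w² + (w*√w)*w) + w)/8 = ((w² + w^(3/2)*w) + w)/8 = ((w² + w^(5/2)) + w)/8 = (w + w² + w^(5/2))/8 = w/8 + w²/8 + w^(5/2)/8)
(V(P)*(-u))*5 = (((⅛)*0 + (⅛)*0² + 0^(5/2)/8)*(-1*4))*5 = ((0 + (⅛)*0 + (⅛)*0)*(-4))*5 = ((0 + 0 + 0)*(-4))*5 = (0*(-4))*5 = 0*5 = 0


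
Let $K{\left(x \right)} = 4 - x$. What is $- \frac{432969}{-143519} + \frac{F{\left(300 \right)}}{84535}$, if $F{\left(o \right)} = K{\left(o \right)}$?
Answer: $\frac{36558552791}{12132378665} \approx 3.0133$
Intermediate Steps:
$F{\left(o \right)} = 4 - o$
$- \frac{432969}{-143519} + \frac{F{\left(300 \right)}}{84535} = - \frac{432969}{-143519} + \frac{4 - 300}{84535} = \left(-432969\right) \left(- \frac{1}{143519}\right) + \left(4 - 300\right) \frac{1}{84535} = \frac{432969}{143519} - \frac{296}{84535} = \frac{36558552791}{12132378665}$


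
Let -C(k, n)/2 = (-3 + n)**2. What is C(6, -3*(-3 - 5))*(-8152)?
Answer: 7190064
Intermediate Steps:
C(k, n) = -2*(-3 + n)**2
C(6, -3*(-3 - 5))*(-8152) = -2*(-3 - 3*(-3 - 5))**2*(-8152) = -2*(-3 - 3*(-8))**2*(-8152) = -2*(-3 + 24)**2*(-8152) = -2*21**2*(-8152) = -2*441*(-8152) = -882*(-8152) = 7190064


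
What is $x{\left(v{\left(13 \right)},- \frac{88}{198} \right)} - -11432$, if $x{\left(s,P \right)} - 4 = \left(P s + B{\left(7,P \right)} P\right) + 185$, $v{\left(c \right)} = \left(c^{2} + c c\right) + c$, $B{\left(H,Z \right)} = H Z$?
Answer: $\frac{928777}{81} \approx 11466.0$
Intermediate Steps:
$v{\left(c \right)} = c + 2 c^{2}$ ($v{\left(c \right)} = \left(c^{2} + c^{2}\right) + c = 2 c^{2} + c = c + 2 c^{2}$)
$x{\left(s,P \right)} = 189 + 7 P^{2} + P s$ ($x{\left(s,P \right)} = 4 + \left(\left(P s + 7 P P\right) + 185\right) = 4 + \left(\left(P s + 7 P^{2}\right) + 185\right) = 4 + \left(\left(7 P^{2} + P s\right) + 185\right) = 4 + \left(185 + 7 P^{2} + P s\right) = 189 + 7 P^{2} + P s$)
$x{\left(v{\left(13 \right)},- \frac{88}{198} \right)} - -11432 = \left(189 + 7 \left(- \frac{88}{198}\right)^{2} + - \frac{88}{198} \cdot 13 \left(1 + 2 \cdot 13\right)\right) - -11432 = \left(189 + 7 \left(\left(-88\right) \frac{1}{198}\right)^{2} + \left(-88\right) \frac{1}{198} \cdot 13 \left(1 + 26\right)\right) + 11432 = \left(189 + 7 \left(- \frac{4}{9}\right)^{2} - \frac{4 \cdot 13 \cdot 27}{9}\right) + 11432 = \left(189 + 7 \cdot \frac{16}{81} - 156\right) + 11432 = \left(189 + \frac{112}{81} - 156\right) + 11432 = \frac{2785}{81} + 11432 = \frac{928777}{81}$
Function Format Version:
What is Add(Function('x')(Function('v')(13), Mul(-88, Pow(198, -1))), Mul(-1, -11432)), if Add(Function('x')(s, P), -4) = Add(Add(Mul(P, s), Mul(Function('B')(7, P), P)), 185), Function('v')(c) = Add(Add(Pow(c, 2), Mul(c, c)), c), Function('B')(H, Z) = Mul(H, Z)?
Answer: Rational(928777, 81) ≈ 11466.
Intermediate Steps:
Function('v')(c) = Add(c, Mul(2, Pow(c, 2))) (Function('v')(c) = Add(Add(Pow(c, 2), Pow(c, 2)), c) = Add(Mul(2, Pow(c, 2)), c) = Add(c, Mul(2, Pow(c, 2))))
Function('x')(s, P) = Add(189, Mul(7, Pow(P, 2)), Mul(P, s)) (Function('x')(s, P) = Add(4, Add(Add(Mul(P, s), Mul(Mul(7, P), P)), 185)) = Add(4, Add(Add(Mul(P, s), Mul(7, Pow(P, 2))), 185)) = Add(4, Add(Add(Mul(7, Pow(P, 2)), Mul(P, s)), 185)) = Add(4, Add(185, Mul(7, Pow(P, 2)), Mul(P, s))) = Add(189, Mul(7, Pow(P, 2)), Mul(P, s)))
Add(Function('x')(Function('v')(13), Mul(-88, Pow(198, -1))), Mul(-1, -11432)) = Add(Add(189, Mul(7, Pow(Mul(-88, Pow(198, -1)), 2)), Mul(Mul(-88, Pow(198, -1)), Mul(13, Add(1, Mul(2, 13))))), Mul(-1, -11432)) = Add(Add(189, Mul(7, Pow(Mul(-88, Rational(1, 198)), 2)), Mul(Mul(-88, Rational(1, 198)), Mul(13, Add(1, 26)))), 11432) = Add(Add(189, Mul(7, Pow(Rational(-4, 9), 2)), Mul(Rational(-4, 9), Mul(13, 27))), 11432) = Add(Add(189, Mul(7, Rational(16, 81)), Mul(Rational(-4, 9), 351)), 11432) = Add(Add(189, Rational(112, 81), -156), 11432) = Add(Rational(2785, 81), 11432) = Rational(928777, 81)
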